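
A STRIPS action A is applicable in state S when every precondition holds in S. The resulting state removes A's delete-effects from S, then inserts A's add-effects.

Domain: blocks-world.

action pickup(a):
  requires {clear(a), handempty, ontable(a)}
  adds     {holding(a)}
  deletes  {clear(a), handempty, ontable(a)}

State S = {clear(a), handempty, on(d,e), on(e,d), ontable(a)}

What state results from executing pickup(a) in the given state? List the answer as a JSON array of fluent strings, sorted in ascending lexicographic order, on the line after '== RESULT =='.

Progress:
  pre ⊆ S: {clear(a), handempty, ontable(a)} ⊆ S  — applicable
  S \ del = {on(d,e), on(e,d)}
  ∪ add   = {holding(a), on(d,e), on(e,d)}

== RESULT ==
["holding(a)", "on(d,e)", "on(e,d)"]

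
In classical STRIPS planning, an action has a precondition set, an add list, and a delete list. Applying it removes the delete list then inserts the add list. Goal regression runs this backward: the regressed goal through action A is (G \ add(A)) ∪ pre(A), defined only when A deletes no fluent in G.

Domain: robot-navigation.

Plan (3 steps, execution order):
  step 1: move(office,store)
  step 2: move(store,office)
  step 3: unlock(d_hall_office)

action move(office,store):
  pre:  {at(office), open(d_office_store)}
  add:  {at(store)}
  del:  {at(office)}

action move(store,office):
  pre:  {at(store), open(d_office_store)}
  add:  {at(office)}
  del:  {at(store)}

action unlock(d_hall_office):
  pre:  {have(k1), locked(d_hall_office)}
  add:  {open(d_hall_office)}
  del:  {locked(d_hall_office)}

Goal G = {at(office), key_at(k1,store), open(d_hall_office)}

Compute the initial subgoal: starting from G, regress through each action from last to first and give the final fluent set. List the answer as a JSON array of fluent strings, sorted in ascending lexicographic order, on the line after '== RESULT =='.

Regress step by step:
  through step 3 (unlock(d_hall_office)): drop {open(d_hall_office)}, keep {at(office), key_at(k1,store)}, require {have(k1), locked(d_hall_office)}
    → {at(office), have(k1), key_at(k1,store), locked(d_hall_office)}
  through step 2 (move(store,office)): drop {at(office)}, keep {have(k1), key_at(k1,store), locked(d_hall_office)}, require {at(store), open(d_office_store)}
    → {at(store), have(k1), key_at(k1,store), locked(d_hall_office), open(d_office_store)}
  through step 1 (move(office,store)): drop {at(store)}, keep {have(k1), key_at(k1,store), locked(d_hall_office), open(d_office_store)}, require {at(office), open(d_office_store)}
    → {at(office), have(k1), key_at(k1,store), locked(d_hall_office), open(d_office_store)}

== RESULT ==
["at(office)", "have(k1)", "key_at(k1,store)", "locked(d_hall_office)", "open(d_office_store)"]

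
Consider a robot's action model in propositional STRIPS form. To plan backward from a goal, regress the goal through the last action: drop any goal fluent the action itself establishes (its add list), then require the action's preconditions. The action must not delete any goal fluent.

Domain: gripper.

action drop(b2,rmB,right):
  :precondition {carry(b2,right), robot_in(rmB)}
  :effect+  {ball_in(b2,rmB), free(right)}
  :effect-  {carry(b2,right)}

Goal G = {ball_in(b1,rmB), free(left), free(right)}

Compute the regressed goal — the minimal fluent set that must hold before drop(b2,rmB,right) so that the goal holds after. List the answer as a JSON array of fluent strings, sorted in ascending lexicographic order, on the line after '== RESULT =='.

Regress:
  G ∩ del = {}  (empty — regression defined)
  G \ add = {ball_in(b1,rmB), free(left), free(right)} \ {ball_in(b2,rmB), free(right)} = {ball_in(b1,rmB), free(left)}
  ∪ pre   = {ball_in(b1,rmB), free(left)} ∪ {carry(b2,right), robot_in(rmB)}
          = {ball_in(b1,rmB), carry(b2,right), free(left), robot_in(rmB)}

== RESULT ==
["ball_in(b1,rmB)", "carry(b2,right)", "free(left)", "robot_in(rmB)"]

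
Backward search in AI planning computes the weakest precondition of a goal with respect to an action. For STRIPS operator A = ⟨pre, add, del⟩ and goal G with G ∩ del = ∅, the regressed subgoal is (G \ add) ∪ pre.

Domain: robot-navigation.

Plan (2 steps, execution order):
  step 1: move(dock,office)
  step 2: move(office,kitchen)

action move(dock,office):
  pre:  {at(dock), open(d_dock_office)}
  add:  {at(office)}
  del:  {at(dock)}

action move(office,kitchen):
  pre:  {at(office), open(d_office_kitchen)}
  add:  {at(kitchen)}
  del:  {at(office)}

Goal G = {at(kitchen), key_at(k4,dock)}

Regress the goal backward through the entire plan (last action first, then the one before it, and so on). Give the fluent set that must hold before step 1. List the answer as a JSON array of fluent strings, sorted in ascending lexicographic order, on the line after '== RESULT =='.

Regress step by step:
  through step 2 (move(office,kitchen)): drop {at(kitchen)}, keep {key_at(k4,dock)}, require {at(office), open(d_office_kitchen)}
    → {at(office), key_at(k4,dock), open(d_office_kitchen)}
  through step 1 (move(dock,office)): drop {at(office)}, keep {key_at(k4,dock), open(d_office_kitchen)}, require {at(dock), open(d_dock_office)}
    → {at(dock), key_at(k4,dock), open(d_dock_office), open(d_office_kitchen)}

== RESULT ==
["at(dock)", "key_at(k4,dock)", "open(d_dock_office)", "open(d_office_kitchen)"]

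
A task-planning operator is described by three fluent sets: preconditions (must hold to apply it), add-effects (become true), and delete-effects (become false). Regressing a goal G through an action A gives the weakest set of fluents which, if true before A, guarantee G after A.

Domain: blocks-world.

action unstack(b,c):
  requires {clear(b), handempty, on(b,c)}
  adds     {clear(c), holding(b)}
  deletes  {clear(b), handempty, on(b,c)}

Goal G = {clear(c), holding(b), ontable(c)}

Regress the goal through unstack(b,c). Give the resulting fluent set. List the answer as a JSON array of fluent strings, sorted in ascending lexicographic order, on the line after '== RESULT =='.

Regress:
  G ∩ del = {}  (empty — regression defined)
  G \ add = {clear(c), holding(b), ontable(c)} \ {clear(c), holding(b)} = {ontable(c)}
  ∪ pre   = {ontable(c)} ∪ {clear(b), handempty, on(b,c)}
          = {clear(b), handempty, on(b,c), ontable(c)}

== RESULT ==
["clear(b)", "handempty", "on(b,c)", "ontable(c)"]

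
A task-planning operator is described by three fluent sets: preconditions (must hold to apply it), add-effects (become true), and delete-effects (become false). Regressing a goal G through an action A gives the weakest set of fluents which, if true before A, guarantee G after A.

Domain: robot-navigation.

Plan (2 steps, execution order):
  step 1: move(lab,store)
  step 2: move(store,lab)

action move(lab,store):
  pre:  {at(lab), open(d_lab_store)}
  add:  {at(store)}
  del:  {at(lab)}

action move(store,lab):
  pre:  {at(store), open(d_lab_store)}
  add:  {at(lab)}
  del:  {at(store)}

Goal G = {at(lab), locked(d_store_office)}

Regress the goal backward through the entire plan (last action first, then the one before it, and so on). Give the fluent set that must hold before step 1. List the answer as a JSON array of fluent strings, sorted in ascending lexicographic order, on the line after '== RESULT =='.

Regress step by step:
  through step 2 (move(store,lab)): drop {at(lab)}, keep {locked(d_store_office)}, require {at(store), open(d_lab_store)}
    → {at(store), locked(d_store_office), open(d_lab_store)}
  through step 1 (move(lab,store)): drop {at(store)}, keep {locked(d_store_office), open(d_lab_store)}, require {at(lab), open(d_lab_store)}
    → {at(lab), locked(d_store_office), open(d_lab_store)}

== RESULT ==
["at(lab)", "locked(d_store_office)", "open(d_lab_store)"]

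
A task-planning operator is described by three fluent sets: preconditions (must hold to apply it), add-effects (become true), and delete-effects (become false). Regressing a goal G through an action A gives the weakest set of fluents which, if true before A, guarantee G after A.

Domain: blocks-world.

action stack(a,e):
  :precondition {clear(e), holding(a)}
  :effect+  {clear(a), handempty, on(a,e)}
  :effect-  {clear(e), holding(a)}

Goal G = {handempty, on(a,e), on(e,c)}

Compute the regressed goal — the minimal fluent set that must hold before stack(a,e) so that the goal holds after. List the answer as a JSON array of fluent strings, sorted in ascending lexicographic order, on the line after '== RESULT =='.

Regress:
  G ∩ del = {}  (empty — regression defined)
  G \ add = {handempty, on(a,e), on(e,c)} \ {clear(a), handempty, on(a,e)} = {on(e,c)}
  ∪ pre   = {on(e,c)} ∪ {clear(e), holding(a)}
          = {clear(e), holding(a), on(e,c)}

== RESULT ==
["clear(e)", "holding(a)", "on(e,c)"]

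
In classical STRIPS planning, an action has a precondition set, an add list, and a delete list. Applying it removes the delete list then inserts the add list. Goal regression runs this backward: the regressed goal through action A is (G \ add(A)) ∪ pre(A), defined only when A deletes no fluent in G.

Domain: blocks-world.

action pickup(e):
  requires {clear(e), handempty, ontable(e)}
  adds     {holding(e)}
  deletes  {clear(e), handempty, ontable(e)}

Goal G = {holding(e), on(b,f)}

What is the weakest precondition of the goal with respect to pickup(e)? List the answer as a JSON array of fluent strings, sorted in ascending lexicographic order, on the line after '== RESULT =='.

Compute (G \ add) ∪ pre:
  G ∩ del = {}  (empty — regression defined)
  G \ add = {holding(e), on(b,f)} \ {holding(e)} = {on(b,f)}
  ∪ pre   = {on(b,f)} ∪ {clear(e), handempty, ontable(e)}
          = {clear(e), handempty, on(b,f), ontable(e)}

== RESULT ==
["clear(e)", "handempty", "on(b,f)", "ontable(e)"]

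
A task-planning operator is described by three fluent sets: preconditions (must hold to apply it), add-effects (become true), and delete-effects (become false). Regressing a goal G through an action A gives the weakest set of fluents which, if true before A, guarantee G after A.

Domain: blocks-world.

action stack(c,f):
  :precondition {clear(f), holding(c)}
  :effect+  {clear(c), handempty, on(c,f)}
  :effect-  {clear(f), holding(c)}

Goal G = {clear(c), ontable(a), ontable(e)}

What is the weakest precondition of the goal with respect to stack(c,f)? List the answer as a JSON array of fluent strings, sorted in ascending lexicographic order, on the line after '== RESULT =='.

Compute (G \ add) ∪ pre:
  G ∩ del = {}  (empty — regression defined)
  G \ add = {clear(c), ontable(a), ontable(e)} \ {clear(c), handempty, on(c,f)} = {ontable(a), ontable(e)}
  ∪ pre   = {ontable(a), ontable(e)} ∪ {clear(f), holding(c)}
          = {clear(f), holding(c), ontable(a), ontable(e)}

== RESULT ==
["clear(f)", "holding(c)", "ontable(a)", "ontable(e)"]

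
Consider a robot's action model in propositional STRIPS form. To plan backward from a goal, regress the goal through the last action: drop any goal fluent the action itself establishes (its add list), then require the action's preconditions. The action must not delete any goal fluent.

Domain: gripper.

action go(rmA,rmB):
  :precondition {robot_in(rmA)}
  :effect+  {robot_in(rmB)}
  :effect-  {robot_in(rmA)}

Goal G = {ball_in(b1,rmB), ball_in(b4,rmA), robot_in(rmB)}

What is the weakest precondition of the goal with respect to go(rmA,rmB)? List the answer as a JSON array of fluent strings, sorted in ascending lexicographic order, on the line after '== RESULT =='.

Regress:
  G ∩ del = {}  (empty — regression defined)
  G \ add = {ball_in(b1,rmB), ball_in(b4,rmA), robot_in(rmB)} \ {robot_in(rmB)} = {ball_in(b1,rmB), ball_in(b4,rmA)}
  ∪ pre   = {ball_in(b1,rmB), ball_in(b4,rmA)} ∪ {robot_in(rmA)}
          = {ball_in(b1,rmB), ball_in(b4,rmA), robot_in(rmA)}

== RESULT ==
["ball_in(b1,rmB)", "ball_in(b4,rmA)", "robot_in(rmA)"]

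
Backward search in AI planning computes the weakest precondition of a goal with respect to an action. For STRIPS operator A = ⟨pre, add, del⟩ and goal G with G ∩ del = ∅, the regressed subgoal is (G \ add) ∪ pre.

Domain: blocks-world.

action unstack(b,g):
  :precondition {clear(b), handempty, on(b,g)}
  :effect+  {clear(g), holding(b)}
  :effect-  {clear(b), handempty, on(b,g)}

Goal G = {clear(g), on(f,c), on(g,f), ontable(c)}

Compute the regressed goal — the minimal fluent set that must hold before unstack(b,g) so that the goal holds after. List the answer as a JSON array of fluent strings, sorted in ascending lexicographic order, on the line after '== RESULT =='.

Compute (G \ add) ∪ pre:
  G ∩ del = {}  (empty — regression defined)
  G \ add = {clear(g), on(f,c), on(g,f), ontable(c)} \ {clear(g), holding(b)} = {on(f,c), on(g,f), ontable(c)}
  ∪ pre   = {on(f,c), on(g,f), ontable(c)} ∪ {clear(b), handempty, on(b,g)}
          = {clear(b), handempty, on(b,g), on(f,c), on(g,f), ontable(c)}

== RESULT ==
["clear(b)", "handempty", "on(b,g)", "on(f,c)", "on(g,f)", "ontable(c)"]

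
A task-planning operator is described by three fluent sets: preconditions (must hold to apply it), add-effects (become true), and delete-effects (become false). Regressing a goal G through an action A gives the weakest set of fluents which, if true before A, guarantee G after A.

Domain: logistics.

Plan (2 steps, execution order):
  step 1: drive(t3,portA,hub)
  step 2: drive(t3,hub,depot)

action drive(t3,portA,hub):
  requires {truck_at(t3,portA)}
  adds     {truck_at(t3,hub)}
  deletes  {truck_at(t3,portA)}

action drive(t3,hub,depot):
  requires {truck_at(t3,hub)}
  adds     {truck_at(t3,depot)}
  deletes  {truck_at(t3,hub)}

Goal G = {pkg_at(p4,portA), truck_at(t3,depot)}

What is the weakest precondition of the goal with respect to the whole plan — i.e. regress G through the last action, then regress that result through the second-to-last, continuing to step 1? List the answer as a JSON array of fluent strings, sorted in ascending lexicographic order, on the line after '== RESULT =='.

Regress step by step:
  through step 2 (drive(t3,hub,depot)): drop {truck_at(t3,depot)}, keep {pkg_at(p4,portA)}, require {truck_at(t3,hub)}
    → {pkg_at(p4,portA), truck_at(t3,hub)}
  through step 1 (drive(t3,portA,hub)): drop {truck_at(t3,hub)}, keep {pkg_at(p4,portA)}, require {truck_at(t3,portA)}
    → {pkg_at(p4,portA), truck_at(t3,portA)}

== RESULT ==
["pkg_at(p4,portA)", "truck_at(t3,portA)"]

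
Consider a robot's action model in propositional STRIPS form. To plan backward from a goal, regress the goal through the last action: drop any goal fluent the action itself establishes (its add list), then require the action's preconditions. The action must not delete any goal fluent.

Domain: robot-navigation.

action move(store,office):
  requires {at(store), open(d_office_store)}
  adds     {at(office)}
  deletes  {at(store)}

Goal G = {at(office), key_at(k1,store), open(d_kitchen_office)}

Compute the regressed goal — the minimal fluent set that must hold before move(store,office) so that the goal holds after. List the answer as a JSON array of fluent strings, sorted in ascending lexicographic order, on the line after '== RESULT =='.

Regress:
  G ∩ del = {}  (empty — regression defined)
  G \ add = {at(office), key_at(k1,store), open(d_kitchen_office)} \ {at(office)} = {key_at(k1,store), open(d_kitchen_office)}
  ∪ pre   = {key_at(k1,store), open(d_kitchen_office)} ∪ {at(store), open(d_office_store)}
          = {at(store), key_at(k1,store), open(d_kitchen_office), open(d_office_store)}

== RESULT ==
["at(store)", "key_at(k1,store)", "open(d_kitchen_office)", "open(d_office_store)"]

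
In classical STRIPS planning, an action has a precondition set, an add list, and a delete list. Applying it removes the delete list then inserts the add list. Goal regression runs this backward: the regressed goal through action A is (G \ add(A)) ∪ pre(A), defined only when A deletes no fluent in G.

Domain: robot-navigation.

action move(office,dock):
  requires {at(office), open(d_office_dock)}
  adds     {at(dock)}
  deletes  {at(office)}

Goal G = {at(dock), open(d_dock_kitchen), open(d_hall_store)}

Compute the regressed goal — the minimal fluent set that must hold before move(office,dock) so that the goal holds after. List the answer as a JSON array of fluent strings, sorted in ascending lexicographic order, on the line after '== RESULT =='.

Compute (G \ add) ∪ pre:
  G ∩ del = {}  (empty — regression defined)
  G \ add = {at(dock), open(d_dock_kitchen), open(d_hall_store)} \ {at(dock)} = {open(d_dock_kitchen), open(d_hall_store)}
  ∪ pre   = {open(d_dock_kitchen), open(d_hall_store)} ∪ {at(office), open(d_office_dock)}
          = {at(office), open(d_dock_kitchen), open(d_hall_store), open(d_office_dock)}

== RESULT ==
["at(office)", "open(d_dock_kitchen)", "open(d_hall_store)", "open(d_office_dock)"]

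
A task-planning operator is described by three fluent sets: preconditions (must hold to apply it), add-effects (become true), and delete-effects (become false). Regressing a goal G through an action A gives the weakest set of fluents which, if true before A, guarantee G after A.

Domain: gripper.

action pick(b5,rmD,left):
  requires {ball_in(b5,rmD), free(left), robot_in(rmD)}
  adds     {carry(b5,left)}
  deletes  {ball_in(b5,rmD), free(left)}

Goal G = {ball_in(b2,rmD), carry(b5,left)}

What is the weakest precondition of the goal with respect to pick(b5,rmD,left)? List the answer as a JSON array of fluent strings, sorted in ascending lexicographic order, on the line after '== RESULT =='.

Regress:
  G ∩ del = {}  (empty — regression defined)
  G \ add = {ball_in(b2,rmD), carry(b5,left)} \ {carry(b5,left)} = {ball_in(b2,rmD)}
  ∪ pre   = {ball_in(b2,rmD)} ∪ {ball_in(b5,rmD), free(left), robot_in(rmD)}
          = {ball_in(b2,rmD), ball_in(b5,rmD), free(left), robot_in(rmD)}

== RESULT ==
["ball_in(b2,rmD)", "ball_in(b5,rmD)", "free(left)", "robot_in(rmD)"]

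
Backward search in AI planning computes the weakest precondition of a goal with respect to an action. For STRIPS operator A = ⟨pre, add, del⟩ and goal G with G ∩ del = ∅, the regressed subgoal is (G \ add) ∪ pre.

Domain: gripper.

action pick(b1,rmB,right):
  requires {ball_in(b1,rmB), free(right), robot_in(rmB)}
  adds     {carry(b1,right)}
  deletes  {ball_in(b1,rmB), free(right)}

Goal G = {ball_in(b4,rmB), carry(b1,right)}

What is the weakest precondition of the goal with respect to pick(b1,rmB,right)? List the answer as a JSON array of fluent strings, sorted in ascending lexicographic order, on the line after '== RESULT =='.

Compute (G \ add) ∪ pre:
  G ∩ del = {}  (empty — regression defined)
  G \ add = {ball_in(b4,rmB), carry(b1,right)} \ {carry(b1,right)} = {ball_in(b4,rmB)}
  ∪ pre   = {ball_in(b4,rmB)} ∪ {ball_in(b1,rmB), free(right), robot_in(rmB)}
          = {ball_in(b1,rmB), ball_in(b4,rmB), free(right), robot_in(rmB)}

== RESULT ==
["ball_in(b1,rmB)", "ball_in(b4,rmB)", "free(right)", "robot_in(rmB)"]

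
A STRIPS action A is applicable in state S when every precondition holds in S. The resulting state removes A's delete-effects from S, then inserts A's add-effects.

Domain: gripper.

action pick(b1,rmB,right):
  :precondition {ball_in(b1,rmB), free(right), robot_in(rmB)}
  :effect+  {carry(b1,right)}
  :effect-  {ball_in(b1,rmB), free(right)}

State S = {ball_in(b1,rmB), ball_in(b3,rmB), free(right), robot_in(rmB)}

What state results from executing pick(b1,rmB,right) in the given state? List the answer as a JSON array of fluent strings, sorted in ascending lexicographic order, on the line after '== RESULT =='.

Progress:
  pre ⊆ S: {ball_in(b1,rmB), free(right), robot_in(rmB)} ⊆ S  — applicable
  S \ del = {ball_in(b3,rmB), robot_in(rmB)}
  ∪ add   = {ball_in(b3,rmB), carry(b1,right), robot_in(rmB)}

== RESULT ==
["ball_in(b3,rmB)", "carry(b1,right)", "robot_in(rmB)"]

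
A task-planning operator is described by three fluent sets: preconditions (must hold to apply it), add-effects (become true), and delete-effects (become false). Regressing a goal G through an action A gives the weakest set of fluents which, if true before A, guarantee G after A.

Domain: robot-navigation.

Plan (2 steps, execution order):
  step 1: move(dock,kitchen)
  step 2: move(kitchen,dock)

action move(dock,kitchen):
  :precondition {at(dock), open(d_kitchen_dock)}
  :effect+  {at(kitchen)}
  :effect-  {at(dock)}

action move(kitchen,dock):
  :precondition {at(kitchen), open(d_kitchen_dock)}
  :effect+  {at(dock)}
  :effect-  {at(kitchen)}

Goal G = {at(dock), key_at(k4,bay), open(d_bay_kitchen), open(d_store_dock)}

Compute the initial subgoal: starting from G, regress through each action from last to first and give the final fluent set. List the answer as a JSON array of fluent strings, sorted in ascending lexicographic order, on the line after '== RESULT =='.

Work backward from the goal:
  through step 2 (move(kitchen,dock)): drop {at(dock)}, keep {key_at(k4,bay), open(d_bay_kitchen), open(d_store_dock)}, require {at(kitchen), open(d_kitchen_dock)}
    → {at(kitchen), key_at(k4,bay), open(d_bay_kitchen), open(d_kitchen_dock), open(d_store_dock)}
  through step 1 (move(dock,kitchen)): drop {at(kitchen)}, keep {key_at(k4,bay), open(d_bay_kitchen), open(d_kitchen_dock), open(d_store_dock)}, require {at(dock), open(d_kitchen_dock)}
    → {at(dock), key_at(k4,bay), open(d_bay_kitchen), open(d_kitchen_dock), open(d_store_dock)}

== RESULT ==
["at(dock)", "key_at(k4,bay)", "open(d_bay_kitchen)", "open(d_kitchen_dock)", "open(d_store_dock)"]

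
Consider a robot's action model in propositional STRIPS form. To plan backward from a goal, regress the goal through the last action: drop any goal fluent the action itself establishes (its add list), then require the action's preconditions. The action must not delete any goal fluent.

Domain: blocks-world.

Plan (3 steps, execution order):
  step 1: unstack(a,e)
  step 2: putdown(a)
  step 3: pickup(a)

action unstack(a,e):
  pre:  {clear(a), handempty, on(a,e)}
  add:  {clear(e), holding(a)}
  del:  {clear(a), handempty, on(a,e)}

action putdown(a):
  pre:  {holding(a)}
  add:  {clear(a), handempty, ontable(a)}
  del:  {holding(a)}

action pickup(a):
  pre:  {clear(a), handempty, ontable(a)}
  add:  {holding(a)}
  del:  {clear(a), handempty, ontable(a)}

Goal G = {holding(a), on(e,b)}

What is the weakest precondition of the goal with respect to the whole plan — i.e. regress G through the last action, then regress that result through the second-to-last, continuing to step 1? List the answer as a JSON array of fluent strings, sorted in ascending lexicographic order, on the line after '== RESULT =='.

Regress step by step:
  through step 3 (pickup(a)): drop {holding(a)}, keep {on(e,b)}, require {clear(a), handempty, ontable(a)}
    → {clear(a), handempty, on(e,b), ontable(a)}
  through step 2 (putdown(a)): drop {clear(a), handempty, ontable(a)}, keep {on(e,b)}, require {holding(a)}
    → {holding(a), on(e,b)}
  through step 1 (unstack(a,e)): drop {holding(a)}, keep {on(e,b)}, require {clear(a), handempty, on(a,e)}
    → {clear(a), handempty, on(a,e), on(e,b)}

== RESULT ==
["clear(a)", "handempty", "on(a,e)", "on(e,b)"]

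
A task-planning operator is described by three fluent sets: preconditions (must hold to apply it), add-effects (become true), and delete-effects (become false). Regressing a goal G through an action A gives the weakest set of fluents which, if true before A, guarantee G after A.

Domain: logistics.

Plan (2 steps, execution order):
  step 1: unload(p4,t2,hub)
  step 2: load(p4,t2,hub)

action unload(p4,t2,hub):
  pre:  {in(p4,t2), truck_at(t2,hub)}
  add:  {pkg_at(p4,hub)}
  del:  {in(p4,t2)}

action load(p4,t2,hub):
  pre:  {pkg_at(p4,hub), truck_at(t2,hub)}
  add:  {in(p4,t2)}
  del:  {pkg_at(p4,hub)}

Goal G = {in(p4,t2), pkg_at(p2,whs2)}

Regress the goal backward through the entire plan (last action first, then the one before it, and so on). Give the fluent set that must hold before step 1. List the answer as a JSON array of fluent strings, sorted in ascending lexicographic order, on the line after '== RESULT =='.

Work backward from the goal:
  through step 2 (load(p4,t2,hub)): drop {in(p4,t2)}, keep {pkg_at(p2,whs2)}, require {pkg_at(p4,hub), truck_at(t2,hub)}
    → {pkg_at(p2,whs2), pkg_at(p4,hub), truck_at(t2,hub)}
  through step 1 (unload(p4,t2,hub)): drop {pkg_at(p4,hub)}, keep {pkg_at(p2,whs2), truck_at(t2,hub)}, require {in(p4,t2), truck_at(t2,hub)}
    → {in(p4,t2), pkg_at(p2,whs2), truck_at(t2,hub)}

== RESULT ==
["in(p4,t2)", "pkg_at(p2,whs2)", "truck_at(t2,hub)"]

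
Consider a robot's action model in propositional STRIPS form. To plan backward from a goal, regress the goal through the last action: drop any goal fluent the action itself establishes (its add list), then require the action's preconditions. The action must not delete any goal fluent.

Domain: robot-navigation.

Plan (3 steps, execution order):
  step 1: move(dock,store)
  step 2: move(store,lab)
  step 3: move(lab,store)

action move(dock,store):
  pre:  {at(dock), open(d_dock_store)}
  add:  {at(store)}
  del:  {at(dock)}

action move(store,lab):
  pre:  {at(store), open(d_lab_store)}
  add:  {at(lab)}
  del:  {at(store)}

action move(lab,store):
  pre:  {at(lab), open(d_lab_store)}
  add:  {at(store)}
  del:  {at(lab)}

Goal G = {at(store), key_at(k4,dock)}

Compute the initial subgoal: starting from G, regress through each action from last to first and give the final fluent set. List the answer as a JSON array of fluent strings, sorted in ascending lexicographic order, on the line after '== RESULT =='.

Regress step by step:
  through step 3 (move(lab,store)): drop {at(store)}, keep {key_at(k4,dock)}, require {at(lab), open(d_lab_store)}
    → {at(lab), key_at(k4,dock), open(d_lab_store)}
  through step 2 (move(store,lab)): drop {at(lab)}, keep {key_at(k4,dock), open(d_lab_store)}, require {at(store), open(d_lab_store)}
    → {at(store), key_at(k4,dock), open(d_lab_store)}
  through step 1 (move(dock,store)): drop {at(store)}, keep {key_at(k4,dock), open(d_lab_store)}, require {at(dock), open(d_dock_store)}
    → {at(dock), key_at(k4,dock), open(d_dock_store), open(d_lab_store)}

== RESULT ==
["at(dock)", "key_at(k4,dock)", "open(d_dock_store)", "open(d_lab_store)"]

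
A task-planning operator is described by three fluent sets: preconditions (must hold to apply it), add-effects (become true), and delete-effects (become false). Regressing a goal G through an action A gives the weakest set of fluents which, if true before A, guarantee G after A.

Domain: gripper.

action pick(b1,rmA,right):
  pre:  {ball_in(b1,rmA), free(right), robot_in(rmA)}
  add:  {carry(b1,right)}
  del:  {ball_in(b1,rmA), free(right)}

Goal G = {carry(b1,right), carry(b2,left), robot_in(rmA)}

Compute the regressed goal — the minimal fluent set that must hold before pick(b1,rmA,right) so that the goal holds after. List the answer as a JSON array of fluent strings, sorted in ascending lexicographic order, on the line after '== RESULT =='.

Compute (G \ add) ∪ pre:
  G ∩ del = {}  (empty — regression defined)
  G \ add = {carry(b1,right), carry(b2,left), robot_in(rmA)} \ {carry(b1,right)} = {carry(b2,left), robot_in(rmA)}
  ∪ pre   = {carry(b2,left), robot_in(rmA)} ∪ {ball_in(b1,rmA), free(right), robot_in(rmA)}
          = {ball_in(b1,rmA), carry(b2,left), free(right), robot_in(rmA)}

== RESULT ==
["ball_in(b1,rmA)", "carry(b2,left)", "free(right)", "robot_in(rmA)"]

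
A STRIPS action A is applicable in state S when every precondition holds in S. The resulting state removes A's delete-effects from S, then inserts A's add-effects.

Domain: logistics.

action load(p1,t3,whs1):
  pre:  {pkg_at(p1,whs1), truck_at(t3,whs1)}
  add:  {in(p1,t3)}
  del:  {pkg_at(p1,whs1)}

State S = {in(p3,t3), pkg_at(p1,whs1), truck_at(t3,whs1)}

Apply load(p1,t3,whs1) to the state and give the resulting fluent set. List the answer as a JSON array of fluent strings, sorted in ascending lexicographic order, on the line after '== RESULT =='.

Compute (S \ del) ∪ add:
  pre ⊆ S: {pkg_at(p1,whs1), truck_at(t3,whs1)} ⊆ S  — applicable
  S \ del = {in(p3,t3), truck_at(t3,whs1)}
  ∪ add   = {in(p1,t3), in(p3,t3), truck_at(t3,whs1)}

== RESULT ==
["in(p1,t3)", "in(p3,t3)", "truck_at(t3,whs1)"]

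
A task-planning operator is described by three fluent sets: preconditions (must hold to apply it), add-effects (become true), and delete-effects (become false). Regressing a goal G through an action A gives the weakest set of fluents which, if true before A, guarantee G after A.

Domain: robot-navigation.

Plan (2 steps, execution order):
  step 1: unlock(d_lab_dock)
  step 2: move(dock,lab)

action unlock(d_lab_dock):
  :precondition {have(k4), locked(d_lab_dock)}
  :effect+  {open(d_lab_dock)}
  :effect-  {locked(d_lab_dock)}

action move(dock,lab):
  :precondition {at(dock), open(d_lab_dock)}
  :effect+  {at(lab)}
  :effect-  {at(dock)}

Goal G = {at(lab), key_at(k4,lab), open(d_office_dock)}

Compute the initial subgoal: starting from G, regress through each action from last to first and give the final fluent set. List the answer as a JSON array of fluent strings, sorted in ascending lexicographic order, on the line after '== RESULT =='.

Work backward from the goal:
  through step 2 (move(dock,lab)): drop {at(lab)}, keep {key_at(k4,lab), open(d_office_dock)}, require {at(dock), open(d_lab_dock)}
    → {at(dock), key_at(k4,lab), open(d_lab_dock), open(d_office_dock)}
  through step 1 (unlock(d_lab_dock)): drop {open(d_lab_dock)}, keep {at(dock), key_at(k4,lab), open(d_office_dock)}, require {have(k4), locked(d_lab_dock)}
    → {at(dock), have(k4), key_at(k4,lab), locked(d_lab_dock), open(d_office_dock)}

== RESULT ==
["at(dock)", "have(k4)", "key_at(k4,lab)", "locked(d_lab_dock)", "open(d_office_dock)"]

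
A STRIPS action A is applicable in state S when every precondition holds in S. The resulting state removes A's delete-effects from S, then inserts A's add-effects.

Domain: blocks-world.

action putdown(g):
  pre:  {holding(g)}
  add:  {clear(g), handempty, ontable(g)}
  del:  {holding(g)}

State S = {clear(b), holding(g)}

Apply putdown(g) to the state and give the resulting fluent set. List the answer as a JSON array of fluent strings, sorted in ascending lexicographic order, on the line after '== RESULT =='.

Progress:
  pre ⊆ S: {holding(g)} ⊆ S  — applicable
  S \ del = {clear(b)}
  ∪ add   = {clear(b), clear(g), handempty, ontable(g)}

== RESULT ==
["clear(b)", "clear(g)", "handempty", "ontable(g)"]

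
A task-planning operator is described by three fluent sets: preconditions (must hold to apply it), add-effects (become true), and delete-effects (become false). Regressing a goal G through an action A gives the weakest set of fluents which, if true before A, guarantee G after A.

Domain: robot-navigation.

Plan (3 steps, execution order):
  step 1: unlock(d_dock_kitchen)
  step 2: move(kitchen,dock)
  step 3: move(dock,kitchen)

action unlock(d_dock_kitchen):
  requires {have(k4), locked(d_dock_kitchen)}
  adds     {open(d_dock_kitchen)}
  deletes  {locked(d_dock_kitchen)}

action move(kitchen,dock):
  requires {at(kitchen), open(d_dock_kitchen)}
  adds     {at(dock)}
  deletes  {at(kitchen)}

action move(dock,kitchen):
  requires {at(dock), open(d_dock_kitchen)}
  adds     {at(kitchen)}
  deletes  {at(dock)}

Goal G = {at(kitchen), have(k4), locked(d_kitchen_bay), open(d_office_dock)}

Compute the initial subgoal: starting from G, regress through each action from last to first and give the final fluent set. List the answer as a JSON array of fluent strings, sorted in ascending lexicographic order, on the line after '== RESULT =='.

Regress step by step:
  through step 3 (move(dock,kitchen)): drop {at(kitchen)}, keep {have(k4), locked(d_kitchen_bay), open(d_office_dock)}, require {at(dock), open(d_dock_kitchen)}
    → {at(dock), have(k4), locked(d_kitchen_bay), open(d_dock_kitchen), open(d_office_dock)}
  through step 2 (move(kitchen,dock)): drop {at(dock)}, keep {have(k4), locked(d_kitchen_bay), open(d_dock_kitchen), open(d_office_dock)}, require {at(kitchen), open(d_dock_kitchen)}
    → {at(kitchen), have(k4), locked(d_kitchen_bay), open(d_dock_kitchen), open(d_office_dock)}
  through step 1 (unlock(d_dock_kitchen)): drop {open(d_dock_kitchen)}, keep {at(kitchen), have(k4), locked(d_kitchen_bay), open(d_office_dock)}, require {have(k4), locked(d_dock_kitchen)}
    → {at(kitchen), have(k4), locked(d_dock_kitchen), locked(d_kitchen_bay), open(d_office_dock)}

== RESULT ==
["at(kitchen)", "have(k4)", "locked(d_dock_kitchen)", "locked(d_kitchen_bay)", "open(d_office_dock)"]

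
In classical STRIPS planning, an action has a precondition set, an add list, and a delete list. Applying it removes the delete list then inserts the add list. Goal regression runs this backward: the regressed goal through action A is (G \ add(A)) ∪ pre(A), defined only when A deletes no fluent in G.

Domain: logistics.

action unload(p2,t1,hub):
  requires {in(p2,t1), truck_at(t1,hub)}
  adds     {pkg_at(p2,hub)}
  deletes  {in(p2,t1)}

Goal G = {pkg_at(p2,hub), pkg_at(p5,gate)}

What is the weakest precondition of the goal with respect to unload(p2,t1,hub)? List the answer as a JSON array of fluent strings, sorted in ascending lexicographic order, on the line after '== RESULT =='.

Regress:
  G ∩ del = {}  (empty — regression defined)
  G \ add = {pkg_at(p2,hub), pkg_at(p5,gate)} \ {pkg_at(p2,hub)} = {pkg_at(p5,gate)}
  ∪ pre   = {pkg_at(p5,gate)} ∪ {in(p2,t1), truck_at(t1,hub)}
          = {in(p2,t1), pkg_at(p5,gate), truck_at(t1,hub)}

== RESULT ==
["in(p2,t1)", "pkg_at(p5,gate)", "truck_at(t1,hub)"]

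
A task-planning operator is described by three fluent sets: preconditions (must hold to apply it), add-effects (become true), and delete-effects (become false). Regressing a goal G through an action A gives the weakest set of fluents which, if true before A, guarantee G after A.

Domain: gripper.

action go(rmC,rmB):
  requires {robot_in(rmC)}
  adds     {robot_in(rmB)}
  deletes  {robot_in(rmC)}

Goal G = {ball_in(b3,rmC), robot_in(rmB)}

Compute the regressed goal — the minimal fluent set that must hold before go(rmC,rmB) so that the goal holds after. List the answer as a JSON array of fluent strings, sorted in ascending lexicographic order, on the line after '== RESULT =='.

Regress:
  G ∩ del = {}  (empty — regression defined)
  G \ add = {ball_in(b3,rmC), robot_in(rmB)} \ {robot_in(rmB)} = {ball_in(b3,rmC)}
  ∪ pre   = {ball_in(b3,rmC)} ∪ {robot_in(rmC)}
          = {ball_in(b3,rmC), robot_in(rmC)}

== RESULT ==
["ball_in(b3,rmC)", "robot_in(rmC)"]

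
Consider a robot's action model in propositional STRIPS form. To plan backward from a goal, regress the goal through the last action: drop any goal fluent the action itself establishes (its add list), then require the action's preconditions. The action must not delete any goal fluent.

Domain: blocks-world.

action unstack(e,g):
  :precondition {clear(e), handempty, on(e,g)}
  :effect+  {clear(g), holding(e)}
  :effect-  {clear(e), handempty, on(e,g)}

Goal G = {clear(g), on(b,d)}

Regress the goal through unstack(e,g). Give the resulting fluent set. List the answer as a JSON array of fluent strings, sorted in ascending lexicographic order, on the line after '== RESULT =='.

Regress:
  G ∩ del = {}  (empty — regression defined)
  G \ add = {clear(g), on(b,d)} \ {clear(g), holding(e)} = {on(b,d)}
  ∪ pre   = {on(b,d)} ∪ {clear(e), handempty, on(e,g)}
          = {clear(e), handempty, on(b,d), on(e,g)}

== RESULT ==
["clear(e)", "handempty", "on(b,d)", "on(e,g)"]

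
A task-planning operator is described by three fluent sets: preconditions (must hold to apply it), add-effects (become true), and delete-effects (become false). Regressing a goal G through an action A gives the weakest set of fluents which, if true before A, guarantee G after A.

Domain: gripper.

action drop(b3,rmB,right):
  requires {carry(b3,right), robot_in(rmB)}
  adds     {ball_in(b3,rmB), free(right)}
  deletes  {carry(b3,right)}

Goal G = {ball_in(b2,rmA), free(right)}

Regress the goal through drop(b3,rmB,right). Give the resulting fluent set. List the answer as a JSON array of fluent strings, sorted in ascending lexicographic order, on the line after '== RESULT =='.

Compute (G \ add) ∪ pre:
  G ∩ del = {}  (empty — regression defined)
  G \ add = {ball_in(b2,rmA), free(right)} \ {ball_in(b3,rmB), free(right)} = {ball_in(b2,rmA)}
  ∪ pre   = {ball_in(b2,rmA)} ∪ {carry(b3,right), robot_in(rmB)}
          = {ball_in(b2,rmA), carry(b3,right), robot_in(rmB)}

== RESULT ==
["ball_in(b2,rmA)", "carry(b3,right)", "robot_in(rmB)"]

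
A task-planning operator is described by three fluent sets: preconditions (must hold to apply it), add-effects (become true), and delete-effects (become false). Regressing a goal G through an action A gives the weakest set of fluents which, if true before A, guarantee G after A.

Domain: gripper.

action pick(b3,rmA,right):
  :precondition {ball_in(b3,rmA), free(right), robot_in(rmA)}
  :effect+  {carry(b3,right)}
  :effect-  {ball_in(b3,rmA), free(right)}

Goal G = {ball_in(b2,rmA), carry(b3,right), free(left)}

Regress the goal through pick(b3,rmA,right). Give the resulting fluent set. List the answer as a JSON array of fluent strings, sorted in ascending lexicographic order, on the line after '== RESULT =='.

Compute (G \ add) ∪ pre:
  G ∩ del = {}  (empty — regression defined)
  G \ add = {ball_in(b2,rmA), carry(b3,right), free(left)} \ {carry(b3,right)} = {ball_in(b2,rmA), free(left)}
  ∪ pre   = {ball_in(b2,rmA), free(left)} ∪ {ball_in(b3,rmA), free(right), robot_in(rmA)}
          = {ball_in(b2,rmA), ball_in(b3,rmA), free(left), free(right), robot_in(rmA)}

== RESULT ==
["ball_in(b2,rmA)", "ball_in(b3,rmA)", "free(left)", "free(right)", "robot_in(rmA)"]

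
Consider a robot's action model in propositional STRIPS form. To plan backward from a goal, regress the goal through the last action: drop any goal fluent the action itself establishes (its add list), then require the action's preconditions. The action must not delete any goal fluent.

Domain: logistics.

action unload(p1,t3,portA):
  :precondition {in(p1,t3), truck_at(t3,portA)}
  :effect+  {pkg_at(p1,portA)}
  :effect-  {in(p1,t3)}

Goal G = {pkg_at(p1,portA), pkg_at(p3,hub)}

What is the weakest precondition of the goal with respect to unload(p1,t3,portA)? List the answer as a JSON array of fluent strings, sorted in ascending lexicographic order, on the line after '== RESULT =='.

Compute (G \ add) ∪ pre:
  G ∩ del = {}  (empty — regression defined)
  G \ add = {pkg_at(p1,portA), pkg_at(p3,hub)} \ {pkg_at(p1,portA)} = {pkg_at(p3,hub)}
  ∪ pre   = {pkg_at(p3,hub)} ∪ {in(p1,t3), truck_at(t3,portA)}
          = {in(p1,t3), pkg_at(p3,hub), truck_at(t3,portA)}

== RESULT ==
["in(p1,t3)", "pkg_at(p3,hub)", "truck_at(t3,portA)"]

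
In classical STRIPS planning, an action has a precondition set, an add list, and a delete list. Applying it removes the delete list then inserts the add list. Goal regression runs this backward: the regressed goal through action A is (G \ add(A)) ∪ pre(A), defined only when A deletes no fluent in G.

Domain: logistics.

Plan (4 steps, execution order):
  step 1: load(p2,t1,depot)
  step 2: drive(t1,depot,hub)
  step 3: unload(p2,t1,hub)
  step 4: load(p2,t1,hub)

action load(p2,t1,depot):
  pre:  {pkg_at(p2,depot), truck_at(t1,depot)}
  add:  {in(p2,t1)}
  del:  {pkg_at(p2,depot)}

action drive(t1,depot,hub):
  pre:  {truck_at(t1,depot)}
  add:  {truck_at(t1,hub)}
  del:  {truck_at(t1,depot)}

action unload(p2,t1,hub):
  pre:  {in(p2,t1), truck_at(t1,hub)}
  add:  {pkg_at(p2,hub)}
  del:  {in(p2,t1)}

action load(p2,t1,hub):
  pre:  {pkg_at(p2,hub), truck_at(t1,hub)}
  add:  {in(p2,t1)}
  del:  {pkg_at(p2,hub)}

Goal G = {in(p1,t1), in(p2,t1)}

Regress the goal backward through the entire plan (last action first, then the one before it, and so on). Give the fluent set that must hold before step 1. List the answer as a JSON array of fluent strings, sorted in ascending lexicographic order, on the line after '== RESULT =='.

Regress step by step:
  through step 4 (load(p2,t1,hub)): drop {in(p2,t1)}, keep {in(p1,t1)}, require {pkg_at(p2,hub), truck_at(t1,hub)}
    → {in(p1,t1), pkg_at(p2,hub), truck_at(t1,hub)}
  through step 3 (unload(p2,t1,hub)): drop {pkg_at(p2,hub)}, keep {in(p1,t1), truck_at(t1,hub)}, require {in(p2,t1), truck_at(t1,hub)}
    → {in(p1,t1), in(p2,t1), truck_at(t1,hub)}
  through step 2 (drive(t1,depot,hub)): drop {truck_at(t1,hub)}, keep {in(p1,t1), in(p2,t1)}, require {truck_at(t1,depot)}
    → {in(p1,t1), in(p2,t1), truck_at(t1,depot)}
  through step 1 (load(p2,t1,depot)): drop {in(p2,t1)}, keep {in(p1,t1), truck_at(t1,depot)}, require {pkg_at(p2,depot), truck_at(t1,depot)}
    → {in(p1,t1), pkg_at(p2,depot), truck_at(t1,depot)}

== RESULT ==
["in(p1,t1)", "pkg_at(p2,depot)", "truck_at(t1,depot)"]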